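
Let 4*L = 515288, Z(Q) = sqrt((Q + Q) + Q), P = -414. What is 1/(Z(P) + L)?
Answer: 64411/8297554463 - 3*I*sqrt(138)/16595108926 ≈ 7.7626e-6 - 2.1236e-9*I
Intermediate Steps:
Z(Q) = sqrt(3)*sqrt(Q) (Z(Q) = sqrt(2*Q + Q) = sqrt(3*Q) = sqrt(3)*sqrt(Q))
L = 128822 (L = (1/4)*515288 = 128822)
1/(Z(P) + L) = 1/(sqrt(3)*sqrt(-414) + 128822) = 1/(sqrt(3)*(3*I*sqrt(46)) + 128822) = 1/(3*I*sqrt(138) + 128822) = 1/(128822 + 3*I*sqrt(138))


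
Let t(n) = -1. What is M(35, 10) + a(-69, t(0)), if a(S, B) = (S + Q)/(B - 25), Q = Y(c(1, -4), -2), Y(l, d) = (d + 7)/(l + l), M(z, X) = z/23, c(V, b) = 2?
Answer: 9873/2392 ≈ 4.1275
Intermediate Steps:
M(z, X) = z/23 (M(z, X) = z*(1/23) = z/23)
Y(l, d) = (7 + d)/(2*l) (Y(l, d) = (7 + d)/((2*l)) = (7 + d)*(1/(2*l)) = (7 + d)/(2*l))
Q = 5/4 (Q = (½)*(7 - 2)/2 = (½)*(½)*5 = 5/4 ≈ 1.2500)
a(S, B) = (5/4 + S)/(-25 + B) (a(S, B) = (S + 5/4)/(B - 25) = (5/4 + S)/(-25 + B))
M(35, 10) + a(-69, t(0)) = (1/23)*35 + (5/4 - 69)/(-25 - 1) = 35/23 - 271/4/(-26) = 35/23 - 1/26*(-271/4) = 35/23 + 271/104 = 9873/2392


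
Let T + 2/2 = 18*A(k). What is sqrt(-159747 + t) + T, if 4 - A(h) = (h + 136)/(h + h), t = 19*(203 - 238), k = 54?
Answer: 118/3 + 2*I*sqrt(40103) ≈ 39.333 + 400.51*I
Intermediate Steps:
t = -665 (t = 19*(-35) = -665)
A(h) = 4 - (136 + h)/(2*h) (A(h) = 4 - (h + 136)/(h + h) = 4 - (136 + h)/(2*h))
T = 118/3 (T = -1 + 18*(7/2 - 68/54) = -1 + 18*(7/2 - 68*1/54) = -1 + 18*(7/2 - 34/27) = -1 + 18*(121/54) = -1 + 121/3 = 118/3 ≈ 39.333)
sqrt(-159747 + t) + T = sqrt(-159747 - 665) + 118/3 = sqrt(-160412) + 118/3 = 2*I*sqrt(40103) + 118/3 = 118/3 + 2*I*sqrt(40103)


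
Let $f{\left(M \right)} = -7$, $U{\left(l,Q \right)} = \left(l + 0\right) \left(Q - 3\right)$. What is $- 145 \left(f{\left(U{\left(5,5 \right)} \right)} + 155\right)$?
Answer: $-21460$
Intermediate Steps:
$U{\left(l,Q \right)} = l \left(-3 + Q\right)$
$- 145 \left(f{\left(U{\left(5,5 \right)} \right)} + 155\right) = - 145 \left(-7 + 155\right) = \left(-145\right) 148 = -21460$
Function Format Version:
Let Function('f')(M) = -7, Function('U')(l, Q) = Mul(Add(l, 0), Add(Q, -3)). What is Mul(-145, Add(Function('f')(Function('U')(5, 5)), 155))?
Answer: -21460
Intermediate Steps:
Function('U')(l, Q) = Mul(l, Add(-3, Q))
Mul(-145, Add(Function('f')(Function('U')(5, 5)), 155)) = Mul(-145, Add(-7, 155)) = Mul(-145, 148) = -21460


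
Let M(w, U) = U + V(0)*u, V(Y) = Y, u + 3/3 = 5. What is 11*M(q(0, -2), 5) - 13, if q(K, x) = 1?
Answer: 42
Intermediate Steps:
u = 4 (u = -1 + 5 = 4)
M(w, U) = U (M(w, U) = U + 0*4 = U + 0 = U)
11*M(q(0, -2), 5) - 13 = 11*5 - 13 = 55 - 13 = 42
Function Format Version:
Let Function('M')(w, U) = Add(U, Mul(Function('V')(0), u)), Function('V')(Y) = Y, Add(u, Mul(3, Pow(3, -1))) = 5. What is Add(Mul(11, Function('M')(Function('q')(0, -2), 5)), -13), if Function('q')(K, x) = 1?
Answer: 42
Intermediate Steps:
u = 4 (u = Add(-1, 5) = 4)
Function('M')(w, U) = U (Function('M')(w, U) = Add(U, Mul(0, 4)) = Add(U, 0) = U)
Add(Mul(11, Function('M')(Function('q')(0, -2), 5)), -13) = Add(Mul(11, 5), -13) = Add(55, -13) = 42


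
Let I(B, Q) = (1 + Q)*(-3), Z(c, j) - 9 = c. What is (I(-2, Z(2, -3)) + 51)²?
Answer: 225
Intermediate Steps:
Z(c, j) = 9 + c
I(B, Q) = -3 - 3*Q
(I(-2, Z(2, -3)) + 51)² = ((-3 - 3*(9 + 2)) + 51)² = ((-3 - 3*11) + 51)² = ((-3 - 33) + 51)² = (-36 + 51)² = 15² = 225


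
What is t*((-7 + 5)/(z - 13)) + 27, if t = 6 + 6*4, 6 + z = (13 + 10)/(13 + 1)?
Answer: 2467/81 ≈ 30.457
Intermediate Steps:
z = -61/14 (z = -6 + (13 + 10)/(13 + 1) = -6 + 23/14 = -61/14 ≈ -4.3571)
t = 30 (t = 6 + 24 = 30)
t*((-7 + 5)/(z - 13)) + 27 = 30*((-7 + 5)/(-61/14 - 13)) + 27 = 30*(-2/(-243/14)) + 27 = 30*(-2*(-14/243)) + 27 = 30*(28/243) + 27 = 280/81 + 27 = 2467/81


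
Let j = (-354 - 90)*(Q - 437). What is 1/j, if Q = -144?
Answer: 1/257964 ≈ 3.8765e-6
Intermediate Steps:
j = 257964 (j = (-354 - 90)*(-144 - 437) = -444*(-581) = 257964)
1/j = 1/257964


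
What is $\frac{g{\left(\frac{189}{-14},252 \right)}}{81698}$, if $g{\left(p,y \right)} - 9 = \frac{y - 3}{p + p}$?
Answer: $- \frac{1}{367641} \approx -2.72 \cdot 10^{-6}$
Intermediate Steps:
$g{\left(p,y \right)} = 9 + \frac{-3 + y}{2 p}$ ($g{\left(p,y \right)} = 9 + \frac{y - 3}{p + p} = 9 + \frac{-3 + y}{2 p}$)
$\frac{g{\left(\frac{189}{-14},252 \right)}}{81698} = \frac{\frac{1}{2} \frac{1}{189 \frac{1}{-14}} \left(-3 + 252 + 18 \frac{189}{-14}\right)}{81698} = \frac{-3 + 252 + 18 \cdot 189 \left(- \frac{1}{14}\right)}{2 \cdot 189 \left(- \frac{1}{14}\right)} \frac{1}{81698} = \frac{-3 + 252 + 18 \left(- \frac{27}{2}\right)}{2 \left(- \frac{27}{2}\right)} \frac{1}{81698} = \frac{1}{2} \left(- \frac{2}{27}\right) \left(-3 + 252 - 243\right) \frac{1}{81698} = \frac{1}{2} \left(- \frac{2}{27}\right) 6 \cdot \frac{1}{81698} = \left(- \frac{2}{9}\right) \frac{1}{81698} = - \frac{1}{367641}$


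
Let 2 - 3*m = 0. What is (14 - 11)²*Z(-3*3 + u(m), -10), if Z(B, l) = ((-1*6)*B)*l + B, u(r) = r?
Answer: -4575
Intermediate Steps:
m = ⅔ (m = ⅔ - ⅓*0 = ⅔ + 0 = ⅔ ≈ 0.66667)
Z(B, l) = B - 6*B*l (Z(B, l) = (-6*B)*l + B = -6*B*l + B = B - 6*B*l)
(14 - 11)²*Z(-3*3 + u(m), -10) = (14 - 11)²*((-3*3 + ⅔)*(1 - 6*(-10))) = 3²*((-9 + ⅔)*(1 + 60)) = 9*(-25/3*61) = 9*(-1525/3) = -4575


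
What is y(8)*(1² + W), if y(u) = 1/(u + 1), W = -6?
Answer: -5/9 ≈ -0.55556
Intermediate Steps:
y(u) = 1/(1 + u)
y(8)*(1² + W) = (1² - 6)/(1 + 8) = (1 - 6)/9 = (⅑)*(-5) = -5/9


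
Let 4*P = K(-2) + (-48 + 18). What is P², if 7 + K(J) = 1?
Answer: 81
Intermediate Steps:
K(J) = -6 (K(J) = -7 + 1 = -6)
P = -9 (P = (-6 + (-48 + 18))/4 = (-6 - 30)/4 = (¼)*(-36) = -9)
P² = (-9)² = 81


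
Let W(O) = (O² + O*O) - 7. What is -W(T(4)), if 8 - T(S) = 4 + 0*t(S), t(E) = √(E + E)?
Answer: -25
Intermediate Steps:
t(E) = √2*√E (t(E) = √(2*E) = √2*√E)
T(S) = 4 (T(S) = 8 - (4 + 0*(√2*√S)) = 8 - (4 + 0) = 8 - 1*4 = 8 - 4 = 4)
W(O) = -7 + 2*O² (W(O) = (O² + O²) - 7 = 2*O² - 7 = -7 + 2*O²)
-W(T(4)) = -(-7 + 2*4²) = -(-7 + 2*16) = -(-7 + 32) = -1*25 = -25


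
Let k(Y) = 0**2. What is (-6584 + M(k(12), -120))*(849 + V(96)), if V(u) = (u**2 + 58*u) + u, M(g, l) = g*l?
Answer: -103559736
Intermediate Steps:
k(Y) = 0
V(u) = u**2 + 59*u
(-6584 + M(k(12), -120))*(849 + V(96)) = (-6584 + 0*(-120))*(849 + 96*(59 + 96)) = (-6584 + 0)*(849 + 96*155) = -6584*(849 + 14880) = -6584*15729 = -103559736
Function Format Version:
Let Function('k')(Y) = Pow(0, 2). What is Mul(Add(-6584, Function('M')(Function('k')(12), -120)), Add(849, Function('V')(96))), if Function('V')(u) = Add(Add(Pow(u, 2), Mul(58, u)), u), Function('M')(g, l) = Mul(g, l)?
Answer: -103559736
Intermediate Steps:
Function('k')(Y) = 0
Function('V')(u) = Add(Pow(u, 2), Mul(59, u))
Mul(Add(-6584, Function('M')(Function('k')(12), -120)), Add(849, Function('V')(96))) = Mul(Add(-6584, Mul(0, -120)), Add(849, Mul(96, Add(59, 96)))) = Mul(Add(-6584, 0), Add(849, Mul(96, 155))) = Mul(-6584, Add(849, 14880)) = Mul(-6584, 15729) = -103559736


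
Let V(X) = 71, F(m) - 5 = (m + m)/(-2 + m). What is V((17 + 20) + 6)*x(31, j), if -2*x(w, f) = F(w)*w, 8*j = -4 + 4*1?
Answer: -455607/58 ≈ -7855.3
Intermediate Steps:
F(m) = 5 + 2*m/(-2 + m) (F(m) = 5 + (m + m)/(-2 + m) = 5 + (2*m)/(-2 + m) = 5 + 2*m/(-2 + m))
j = 0 (j = (-4 + 4*1)/8 = (-4 + 4)/8 = (⅛)*0 = 0)
x(w, f) = -w*(-10 + 7*w)/(2*(-2 + w)) (x(w, f) = -(-10 + 7*w)/(-2 + w)*w/2 = -w*(-10 + 7*w)/(2*(-2 + w)))
V((17 + 20) + 6)*x(31, j) = 71*((½)*31*(10 - 7*31)/(-2 + 31)) = 71*((½)*31*(10 - 217)/29) = 71*((½)*31*(1/29)*(-207)) = 71*(-6417/58) = -455607/58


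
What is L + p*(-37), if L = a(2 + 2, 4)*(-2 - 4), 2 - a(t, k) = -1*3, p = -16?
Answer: 562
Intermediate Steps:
a(t, k) = 5 (a(t, k) = 2 - (-1)*3 = 2 - 1*(-3) = 2 + 3 = 5)
L = -30 (L = 5*(-2 - 4) = 5*(-6) = -30)
L + p*(-37) = -30 - 16*(-37) = -30 + 592 = 562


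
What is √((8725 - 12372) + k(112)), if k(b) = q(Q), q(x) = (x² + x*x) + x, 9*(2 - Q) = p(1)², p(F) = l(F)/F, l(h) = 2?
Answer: I*√294889/9 ≈ 60.337*I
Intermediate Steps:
p(F) = 2/F
Q = 14/9 (Q = 2 - (2/1)²/9 = 2 - (2*1)²/9 = 2 - ⅑*2² = 2 - ⅑*4 = 2 - 4/9 = 14/9 ≈ 1.5556)
q(x) = x + 2*x² (q(x) = (x² + x²) + x = 2*x² + x = x + 2*x²)
k(b) = 518/81 (k(b) = 14*(1 + 2*(14/9))/9 = 14*(1 + 28/9)/9 = (14/9)*(37/9) = 518/81)
√((8725 - 12372) + k(112)) = √((8725 - 12372) + 518/81) = √(-3647 + 518/81) = √(-294889/81) = I*√294889/9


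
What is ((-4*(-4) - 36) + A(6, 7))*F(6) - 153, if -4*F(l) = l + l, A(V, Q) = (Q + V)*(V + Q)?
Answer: -600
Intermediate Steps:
A(V, Q) = (Q + V)² (A(V, Q) = (Q + V)*(Q + V) = (Q + V)²)
F(l) = -l/2 (F(l) = -(l + l)/4 = -l/2)
((-4*(-4) - 36) + A(6, 7))*F(6) - 153 = ((-4*(-4) - 36) + (7 + 6)²)*(-½*6) - 153 = ((16 - 36) + 13²)*(-3) - 153 = (-20 + 169)*(-3) - 153 = 149*(-3) - 153 = -447 - 153 = -600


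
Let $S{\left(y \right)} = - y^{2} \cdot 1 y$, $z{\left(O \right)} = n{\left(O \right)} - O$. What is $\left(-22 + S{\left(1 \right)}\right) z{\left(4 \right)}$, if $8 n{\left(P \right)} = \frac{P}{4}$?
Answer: $\frac{713}{8} \approx 89.125$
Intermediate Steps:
$n{\left(P \right)} = \frac{P}{32}$ ($n{\left(P \right)} = \frac{P \frac{1}{4}}{8} = \frac{\frac{1}{4} P}{8} = \frac{P}{32}$)
$z{\left(O \right)} = - \frac{31 O}{32}$ ($z{\left(O \right)} = \frac{O}{32} - O = - \frac{31 O}{32}$)
$S{\left(y \right)} = - y^{3}$ ($S{\left(y \right)} = - y^{2} y = - y^{3}$)
$\left(-22 + S{\left(1 \right)}\right) z{\left(4 \right)} = \left(-22 - 1^{3}\right) \left(\left(- \frac{31}{32}\right) 4\right) = \left(-22 - 1\right) \left(- \frac{31}{8}\right) = \left(-23\right) \left(- \frac{31}{8}\right) = \frac{713}{8}$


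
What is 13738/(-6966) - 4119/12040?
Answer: -2256959/975240 ≈ -2.3143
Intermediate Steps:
13738/(-6966) - 4119/12040 = 13738*(-1/6966) - 4119*1/12040 = -6869/3483 - 4119/12040 = -2256959/975240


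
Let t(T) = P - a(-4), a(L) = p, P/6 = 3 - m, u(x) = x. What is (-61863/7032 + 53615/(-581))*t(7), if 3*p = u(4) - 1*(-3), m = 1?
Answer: -1330658823/1361864 ≈ -977.09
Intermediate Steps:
P = 12 (P = 6*(3 - 1*1) = 6*(3 - 1) = 6*2 = 12)
p = 7/3 (p = (4 - 1*(-3))/3 = (4 + 3)/3 = (⅓)*7 = 7/3 ≈ 2.3333)
a(L) = 7/3
t(T) = 29/3 (t(T) = 12 - 1*7/3 = 12 - 7/3 = 29/3)
(-61863/7032 + 53615/(-581))*t(7) = (-61863/7032 + 53615/(-581))*(29/3) = (-61863*1/7032 + 53615*(-1/581))*(29/3) = (-20621/2344 - 53615/581)*(29/3) = -137654361/1361864*29/3 = -1330658823/1361864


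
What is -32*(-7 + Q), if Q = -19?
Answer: 832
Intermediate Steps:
-32*(-7 + Q) = -32*(-7 - 19) = -32*(-26) = 832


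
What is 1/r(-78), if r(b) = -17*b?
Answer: 1/1326 ≈ 0.00075415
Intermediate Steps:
1/r(-78) = 1/(-17*(-78)) = 1/1326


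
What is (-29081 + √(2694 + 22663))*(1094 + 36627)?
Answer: -1096964401 + 37721*√25357 ≈ -1.0910e+9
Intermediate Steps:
(-29081 + √(2694 + 22663))*(1094 + 36627) = (-29081 + √25357)*37721 = -1096964401 + 37721*√25357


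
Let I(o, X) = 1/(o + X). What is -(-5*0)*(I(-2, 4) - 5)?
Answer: 0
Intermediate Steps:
I(o, X) = 1/(X + o)
-(-5*0)*(I(-2, 4) - 5) = -(-5*0)*(1/(4 - 2) - 5) = -0*(1/2 - 5) = -0*(-9)/2 = -1*0 = 0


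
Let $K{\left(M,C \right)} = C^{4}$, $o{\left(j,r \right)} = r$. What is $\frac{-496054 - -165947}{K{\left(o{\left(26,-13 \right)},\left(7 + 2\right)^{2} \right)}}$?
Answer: $- \frac{330107}{43046721} \approx -0.0076686$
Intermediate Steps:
$\frac{-496054 - -165947}{K{\left(o{\left(26,-13 \right)},\left(7 + 2\right)^{2} \right)}} = \frac{-496054 - -165947}{\left(\left(7 + 2\right)^{2}\right)^{4}} = \frac{-496054 + 165947}{\left(9^{2}\right)^{4}} = - \frac{330107}{81^{4}} = - \frac{330107}{43046721}$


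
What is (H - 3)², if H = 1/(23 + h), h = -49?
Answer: 6241/676 ≈ 9.2323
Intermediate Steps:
H = -1/26 (H = 1/(23 - 49) = 1/(-26) = -1/26 ≈ -0.038462)
(H - 3)² = (-1/26 - 3)² = (-79/26)² = 6241/676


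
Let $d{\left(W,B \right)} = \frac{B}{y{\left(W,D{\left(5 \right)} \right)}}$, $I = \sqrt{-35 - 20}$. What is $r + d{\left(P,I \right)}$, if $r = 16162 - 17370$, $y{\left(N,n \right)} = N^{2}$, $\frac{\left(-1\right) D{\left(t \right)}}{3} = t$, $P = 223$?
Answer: $-1208 + \frac{i \sqrt{55}}{49729} \approx -1208.0 + 0.00014913 i$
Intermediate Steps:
$D{\left(t \right)} = - 3 t$
$I = i \sqrt{55}$ ($I = \sqrt{-55} = i \sqrt{55} \approx 7.4162 i$)
$d{\left(W,B \right)} = \frac{B}{W^{2}}$
$r = -1208$ ($r = 16162 - 17370 = -1208$)
$r + d{\left(P,I \right)} = -1208 + \frac{i \sqrt{55}}{49729}$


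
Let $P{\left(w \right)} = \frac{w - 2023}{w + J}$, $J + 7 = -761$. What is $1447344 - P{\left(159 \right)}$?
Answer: $\frac{881430632}{609} \approx 1.4473 \cdot 10^{6}$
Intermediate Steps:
$J = -768$ ($J = -7 - 761 = -768$)
$P{\left(w \right)} = \frac{-2023 + w}{-768 + w}$ ($P{\left(w \right)} = \frac{w - 2023}{w - 768} = \frac{-2023 + w}{-768 + w}$)
$1447344 - P{\left(159 \right)} = 1447344 - \frac{-2023 + 159}{-768 + 159} = 1447344 - \frac{1}{-609} \left(-1864\right) = 1447344 - \left(- \frac{1}{609}\right) \left(-1864\right) = 1447344 - \frac{1864}{609} = \frac{881430632}{609}$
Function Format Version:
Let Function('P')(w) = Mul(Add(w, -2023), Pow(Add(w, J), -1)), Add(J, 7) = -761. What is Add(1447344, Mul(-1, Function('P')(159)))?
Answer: Rational(881430632, 609) ≈ 1.4473e+6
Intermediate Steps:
J = -768 (J = Add(-7, -761) = -768)
Function('P')(w) = Mul(Pow(Add(-768, w), -1), Add(-2023, w)) (Function('P')(w) = Mul(Add(w, -2023), Pow(Add(w, -768), -1)) = Mul(Add(-2023, w), Pow(Add(-768, w), -1)) = Mul(Pow(Add(-768, w), -1), Add(-2023, w)))
Add(1447344, Mul(-1, Function('P')(159))) = Add(1447344, Mul(-1, Mul(Pow(Add(-768, 159), -1), Add(-2023, 159)))) = Add(1447344, Mul(-1, Mul(Pow(-609, -1), -1864))) = Add(1447344, Mul(-1, Mul(Rational(-1, 609), -1864))) = Add(1447344, Mul(-1, Rational(1864, 609))) = Add(1447344, Rational(-1864, 609)) = Rational(881430632, 609)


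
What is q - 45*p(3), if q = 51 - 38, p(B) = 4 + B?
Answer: -302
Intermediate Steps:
q = 13
q - 45*p(3) = 13 - 45*(4 + 3) = 13 - 45*7 = 13 - 315 = -302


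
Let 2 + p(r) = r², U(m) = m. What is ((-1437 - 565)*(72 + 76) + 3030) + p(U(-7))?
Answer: -293219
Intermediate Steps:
p(r) = -2 + r²
((-1437 - 565)*(72 + 76) + 3030) + p(U(-7)) = ((-1437 - 565)*(72 + 76) + 3030) + (-2 + (-7)²) = (-2002*148 + 3030) + (-2 + 49) = (-296296 + 3030) + 47 = -293266 + 47 = -293219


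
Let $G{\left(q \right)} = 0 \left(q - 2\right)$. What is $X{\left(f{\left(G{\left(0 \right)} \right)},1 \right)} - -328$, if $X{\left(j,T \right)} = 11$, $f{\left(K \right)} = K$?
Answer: $339$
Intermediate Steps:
$G{\left(q \right)} = 0$ ($G{\left(q \right)} = 0 \left(-2 + q\right) = 0$)
$X{\left(f{\left(G{\left(0 \right)} \right)},1 \right)} - -328 = 11 - -328 = 11 + 328 = 339$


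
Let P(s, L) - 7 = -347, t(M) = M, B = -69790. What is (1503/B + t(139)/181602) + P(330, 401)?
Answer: -1077356116049/3168500895 ≈ -340.02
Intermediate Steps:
P(s, L) = -340 (P(s, L) = 7 - 347 = -340)
(1503/B + t(139)/181602) + P(330, 401) = (1503/(-69790) + 139/181602) - 340 = (1503*(-1/69790) + 139*(1/181602)) - 340 = (-1503/69790 + 139/181602) - 340 = -65811749/3168500895 - 340 = -1077356116049/3168500895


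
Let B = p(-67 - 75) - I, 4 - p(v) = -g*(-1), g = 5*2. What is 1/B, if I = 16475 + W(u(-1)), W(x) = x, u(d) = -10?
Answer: -1/16471 ≈ -6.0713e-5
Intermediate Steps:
g = 10
p(v) = -6 (p(v) = 4 - (-1*10)*(-1) = 4 - (-10)*(-1) = 4 - 1*10 = 4 - 10 = -6)
I = 16465 (I = 16475 - 10 = 16465)
B = -16471 (B = -6 - 1*16465 = -6 - 16465 = -16471)
1/B = 1/(-16471) = -1/16471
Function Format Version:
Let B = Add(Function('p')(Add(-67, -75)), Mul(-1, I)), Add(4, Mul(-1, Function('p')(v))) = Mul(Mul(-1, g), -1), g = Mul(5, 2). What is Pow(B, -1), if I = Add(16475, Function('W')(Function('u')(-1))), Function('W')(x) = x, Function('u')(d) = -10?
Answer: Rational(-1, 16471) ≈ -6.0713e-5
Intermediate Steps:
g = 10
Function('p')(v) = -6 (Function('p')(v) = Add(4, Mul(-1, Mul(Mul(-1, 10), -1))) = Add(4, Mul(-1, Mul(-10, -1))) = Add(4, Mul(-1, 10)) = Add(4, -10) = -6)
I = 16465 (I = Add(16475, -10) = 16465)
B = -16471 (B = Add(-6, Mul(-1, 16465)) = Add(-6, -16465) = -16471)
Pow(B, -1) = Pow(-16471, -1) = Rational(-1, 16471)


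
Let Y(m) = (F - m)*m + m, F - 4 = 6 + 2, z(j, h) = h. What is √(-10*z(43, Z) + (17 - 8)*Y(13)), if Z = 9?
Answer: 3*I*√10 ≈ 9.4868*I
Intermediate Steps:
F = 12 (F = 4 + (6 + 2) = 4 + 8 = 12)
Y(m) = m + m*(12 - m) (Y(m) = (12 - m)*m + m = m*(12 - m) + m = m + m*(12 - m))
√(-10*z(43, Z) + (17 - 8)*Y(13)) = √(-10*9 + (17 - 8)*(13*(13 - 1*13))) = √(-90 + 9*(13*(13 - 13))) = √(-90 + 9*(13*0)) = √(-90 + 9*0) = √(-90 + 0) = √(-90) = 3*I*√10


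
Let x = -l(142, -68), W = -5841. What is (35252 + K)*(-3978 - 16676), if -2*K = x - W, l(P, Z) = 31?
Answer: -668094938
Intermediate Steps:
x = -31 (x = -1*31 = -31)
K = -2905 (K = -(-31 - 1*(-5841))/2 = -(-31 + 5841)/2 = -½*5810 = -2905)
(35252 + K)*(-3978 - 16676) = (35252 - 2905)*(-3978 - 16676) = 32347*(-20654) = -668094938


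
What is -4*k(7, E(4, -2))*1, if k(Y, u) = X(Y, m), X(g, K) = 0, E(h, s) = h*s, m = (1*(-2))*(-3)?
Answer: 0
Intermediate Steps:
m = 6 (m = -2*(-3) = 6)
k(Y, u) = 0
-4*k(7, E(4, -2))*1 = -4*0*1 = 0*1 = 0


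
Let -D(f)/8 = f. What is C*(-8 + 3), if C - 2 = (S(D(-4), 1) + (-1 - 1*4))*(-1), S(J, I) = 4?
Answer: -15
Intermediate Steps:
D(f) = -8*f
C = 3 (C = 2 + (4 + (-1 - 1*4))*(-1) = 2 + (4 + (-1 - 4))*(-1) = 2 + (4 - 5)*(-1) = 2 - 1*(-1) = 2 + 1 = 3)
C*(-8 + 3) = 3*(-8 + 3) = 3*(-5) = -15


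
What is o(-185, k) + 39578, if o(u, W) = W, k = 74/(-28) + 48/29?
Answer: 16068267/406 ≈ 39577.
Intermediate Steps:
k = -401/406 (k = 74*(-1/28) + 48*(1/29) = -37/14 + 48/29 = -401/406 ≈ -0.98768)
o(-185, k) + 39578 = -401/406 + 39578 = 16068267/406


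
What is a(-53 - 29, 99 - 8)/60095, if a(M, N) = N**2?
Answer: 1183/8585 ≈ 0.13780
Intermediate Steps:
a(-53 - 29, 99 - 8)/60095 = (99 - 8)**2/60095 = 91**2*(1/60095) = 8281*(1/60095) = 1183/8585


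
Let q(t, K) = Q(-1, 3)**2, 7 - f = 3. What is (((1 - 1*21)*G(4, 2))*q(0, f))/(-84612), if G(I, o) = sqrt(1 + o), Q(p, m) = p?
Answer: 5*sqrt(3)/21153 ≈ 0.00040941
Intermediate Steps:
f = 4 (f = 7 - 1*3 = 7 - 3 = 4)
q(t, K) = 1 (q(t, K) = (-1)**2 = 1)
(((1 - 1*21)*G(4, 2))*q(0, f))/(-84612) = (((1 - 1*21)*sqrt(1 + 2))*1)/(-84612) = (((1 - 21)*sqrt(3))*1)*(-1/84612) = (-20*sqrt(3)*1)*(-1/84612) = -20*sqrt(3)*(-1/84612) = 5*sqrt(3)/21153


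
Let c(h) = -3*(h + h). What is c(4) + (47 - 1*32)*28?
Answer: 396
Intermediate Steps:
c(h) = -6*h
c(4) + (47 - 1*32)*28 = -6*4 + (47 - 1*32)*28 = -24 + (47 - 32)*28 = -24 + 15*28 = -24 + 420 = 396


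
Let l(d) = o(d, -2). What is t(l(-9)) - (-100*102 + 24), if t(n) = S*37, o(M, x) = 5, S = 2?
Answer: 10250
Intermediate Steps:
l(d) = 5
t(n) = 74 (t(n) = 2*37 = 74)
t(l(-9)) - (-100*102 + 24) = 74 - (-100*102 + 24) = 74 - (-10200 + 24) = 74 - 1*(-10176) = 74 + 10176 = 10250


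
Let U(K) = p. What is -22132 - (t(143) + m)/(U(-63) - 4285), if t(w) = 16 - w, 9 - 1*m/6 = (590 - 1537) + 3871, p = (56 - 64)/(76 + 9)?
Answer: -8062702201/364233 ≈ -22136.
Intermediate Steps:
p = -8/85 ≈ -0.094118
m = -17490 (m = 54 - 6*((590 - 1537) + 3871) = 54 - 6*(-947 + 3871) = 54 - 6*2924 = 54 - 17544 = -17490)
U(K) = -8/85
-22132 - (t(143) + m)/(U(-63) - 4285) = -22132 - ((16 - 1*143) - 17490)/(-8/85 - 4285) = -22132 - ((16 - 143) - 17490)/(-364233/85) = -22132 - (-127 - 17490)*(-85)/364233 = -22132 - (-17617)*(-85)/364233 = -22132 - 1*1497445/364233 = -22132 - 1497445/364233 = -8062702201/364233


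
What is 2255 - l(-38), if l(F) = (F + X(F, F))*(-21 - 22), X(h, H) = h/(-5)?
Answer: 4739/5 ≈ 947.80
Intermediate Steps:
X(h, H) = -h/5 (X(h, H) = h*(-⅕) = -h/5)
l(F) = -172*F/5 (l(F) = (F - F/5)*(-21 - 22) = (4*F/5)*(-43) = -172*F/5)
2255 - l(-38) = 2255 - (-172)*(-38)/5 = 2255 - 1*6536/5 = 2255 - 6536/5 = 4739/5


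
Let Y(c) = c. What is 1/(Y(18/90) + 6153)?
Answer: 5/30766 ≈ 0.00016252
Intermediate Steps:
1/(Y(18/90) + 6153) = 1/(18/90 + 6153) = 1/(18*(1/90) + 6153) = 1/(1/5 + 6153) = 1/(30766/5) = 5/30766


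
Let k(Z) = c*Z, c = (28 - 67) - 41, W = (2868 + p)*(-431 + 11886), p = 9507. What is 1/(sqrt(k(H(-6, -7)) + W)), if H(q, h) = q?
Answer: sqrt(141756105)/141756105 ≈ 8.3990e-5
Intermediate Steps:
W = 141755625 (W = (2868 + 9507)*(-431 + 11886) = 12375*11455 = 141755625)
c = -80 (c = -39 - 41 = -80)
k(Z) = -80*Z
1/(sqrt(k(H(-6, -7)) + W)) = 1/(sqrt(-80*(-6) + 141755625)) = 1/(sqrt(480 + 141755625)) = 1/(sqrt(141756105)) = sqrt(141756105)/141756105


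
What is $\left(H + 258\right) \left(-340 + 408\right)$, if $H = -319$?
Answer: $-4148$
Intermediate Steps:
$\left(H + 258\right) \left(-340 + 408\right) = \left(-319 + 258\right) \left(-340 + 408\right) = \left(-61\right) 68 = -4148$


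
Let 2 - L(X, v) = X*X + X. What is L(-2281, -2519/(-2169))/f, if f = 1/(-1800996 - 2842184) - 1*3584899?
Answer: 24147684076040/16645331338821 ≈ 1.4507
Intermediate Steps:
L(X, v) = 2 - X - X² (L(X, v) = 2 - (X*X + X) = 2 - (X² + X) = 2 - (X + X²) = 2 + (-X - X²) = 2 - X - X²)
f = -16645331338821/4643180 (f = 1/(-4643180) - 3584899 = -1/4643180 - 3584899 = -16645331338821/4643180 ≈ -3.5849e+6)
L(-2281, -2519/(-2169))/f = (2 - 1*(-2281) - 1*(-2281)²)/(-16645331338821/4643180) = (2 + 2281 - 1*5202961)*(-4643180/16645331338821) = (2 + 2281 - 5202961)*(-4643180/16645331338821) = -5200678*(-4643180/16645331338821) = 24147684076040/16645331338821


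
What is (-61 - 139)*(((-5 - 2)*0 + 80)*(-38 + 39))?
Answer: -16000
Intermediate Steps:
(-61 - 139)*(((-5 - 2)*0 + 80)*(-38 + 39)) = -200*(-7*0 + 80) = -200*(0 + 80) = -16000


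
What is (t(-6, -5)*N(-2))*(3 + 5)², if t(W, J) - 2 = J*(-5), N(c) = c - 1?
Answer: -5184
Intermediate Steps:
N(c) = -1 + c
t(W, J) = 2 - 5*J (t(W, J) = 2 + J*(-5) = 2 - 5*J)
(t(-6, -5)*N(-2))*(3 + 5)² = ((2 - 5*(-5))*(-1 - 2))*(3 + 5)² = ((2 + 25)*(-3))*8² = (27*(-3))*64 = -81*64 = -5184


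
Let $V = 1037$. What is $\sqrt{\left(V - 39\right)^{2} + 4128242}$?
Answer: $\sqrt{5124246} \approx 2263.7$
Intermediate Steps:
$\sqrt{\left(V - 39\right)^{2} + 4128242} = \sqrt{\left(1037 - 39\right)^{2} + 4128242} = \sqrt{998^{2} + 4128242} = \sqrt{996004 + 4128242} = \sqrt{5124246}$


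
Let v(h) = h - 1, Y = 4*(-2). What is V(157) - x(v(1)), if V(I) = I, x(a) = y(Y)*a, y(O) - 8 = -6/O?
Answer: 157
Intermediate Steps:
Y = -8
y(O) = 8 - 6/O
v(h) = -1 + h
x(a) = 35*a/4 (x(a) = (8 - 6/(-8))*a = (8 - 6*(-⅛))*a = (8 + ¾)*a = 35*a/4)
V(157) - x(v(1)) = 157 - 35*(-1 + 1)/4 = 157 - 35*0/4 = 157 - 1*0 = 157 + 0 = 157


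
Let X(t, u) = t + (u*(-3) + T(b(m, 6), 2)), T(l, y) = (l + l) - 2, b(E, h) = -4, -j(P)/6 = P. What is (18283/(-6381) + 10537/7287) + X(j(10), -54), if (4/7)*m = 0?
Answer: 1403952100/15499449 ≈ 90.581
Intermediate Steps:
m = 0 (m = (7/4)*0 = 0)
j(P) = -6*P
T(l, y) = -2 + 2*l (T(l, y) = 2*l - 2 = -2 + 2*l)
X(t, u) = -10 + t - 3*u (X(t, u) = t + (u*(-3) + (-2 + 2*(-4))) = t + (-3*u + (-2 - 8)) = t + (-3*u - 10) = t + (-10 - 3*u) = -10 + t - 3*u)
(18283/(-6381) + 10537/7287) + X(j(10), -54) = (18283/(-6381) + 10537/7287) + (-10 - 6*10 - 3*(-54)) = (18283*(-1/6381) + 10537*(1/7287)) + (-10 - 60 + 162) = (-18283/6381 + 10537/7287) + 92 = -21997208/15499449 + 92 = 1403952100/15499449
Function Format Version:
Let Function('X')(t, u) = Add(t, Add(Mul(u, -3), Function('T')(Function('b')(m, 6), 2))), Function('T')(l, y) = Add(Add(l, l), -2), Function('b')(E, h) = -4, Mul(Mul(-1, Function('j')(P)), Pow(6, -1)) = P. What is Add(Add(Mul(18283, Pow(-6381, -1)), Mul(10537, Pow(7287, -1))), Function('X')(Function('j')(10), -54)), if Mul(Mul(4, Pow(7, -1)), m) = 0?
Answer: Rational(1403952100, 15499449) ≈ 90.581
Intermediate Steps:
m = 0 (m = Mul(Rational(7, 4), 0) = 0)
Function('j')(P) = Mul(-6, P)
Function('T')(l, y) = Add(-2, Mul(2, l)) (Function('T')(l, y) = Add(Mul(2, l), -2) = Add(-2, Mul(2, l)))
Function('X')(t, u) = Add(-10, t, Mul(-3, u)) (Function('X')(t, u) = Add(t, Add(Mul(u, -3), Add(-2, Mul(2, -4)))) = Add(t, Add(Mul(-3, u), Add(-2, -8))) = Add(t, Add(Mul(-3, u), -10)) = Add(t, Add(-10, Mul(-3, u))) = Add(-10, t, Mul(-3, u)))
Add(Add(Mul(18283, Pow(-6381, -1)), Mul(10537, Pow(7287, -1))), Function('X')(Function('j')(10), -54)) = Add(Add(Mul(18283, Pow(-6381, -1)), Mul(10537, Pow(7287, -1))), Add(-10, Mul(-6, 10), Mul(-3, -54))) = Add(Add(Mul(18283, Rational(-1, 6381)), Mul(10537, Rational(1, 7287))), Add(-10, -60, 162)) = Add(Add(Rational(-18283, 6381), Rational(10537, 7287)), 92) = Add(Rational(-21997208, 15499449), 92) = Rational(1403952100, 15499449)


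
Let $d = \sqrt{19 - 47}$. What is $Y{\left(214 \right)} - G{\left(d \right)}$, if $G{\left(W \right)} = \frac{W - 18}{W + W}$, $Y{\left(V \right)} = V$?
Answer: $\frac{427}{2} - \frac{9 i \sqrt{7}}{14} \approx 213.5 - 1.7008 i$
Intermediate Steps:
$d = 2 i \sqrt{7}$ ($d = \sqrt{-28} = 2 i \sqrt{7} \approx 5.2915 i$)
$G{\left(W \right)} = \frac{-18 + W}{2 W}$
$Y{\left(214 \right)} - G{\left(d \right)} = 214 - \frac{-18 + 2 i \sqrt{7}}{2 \cdot 2 i \sqrt{7}} = 214 - \frac{- \frac{i \sqrt{7}}{14} \left(-18 + 2 i \sqrt{7}\right)}{2} = 214 - - \frac{i \sqrt{7} \left(-18 + 2 i \sqrt{7}\right)}{28} = 214 + \frac{i \sqrt{7} \left(-18 + 2 i \sqrt{7}\right)}{28}$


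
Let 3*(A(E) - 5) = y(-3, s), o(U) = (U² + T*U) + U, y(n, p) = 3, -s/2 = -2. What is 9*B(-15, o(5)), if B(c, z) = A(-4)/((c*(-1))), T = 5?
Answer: 18/5 ≈ 3.6000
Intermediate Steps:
s = 4 (s = -2*(-2) = 4)
o(U) = U² + 6*U (o(U) = (U² + 5*U) + U = U² + 6*U)
A(E) = 6 (A(E) = 5 + (⅓)*3 = 5 + 1 = 6)
B(c, z) = -6/c (B(c, z) = 6/((c*(-1))) = 6/((-c)) = 6*(-1/c) = -6/c)
9*B(-15, o(5)) = 9*(-6/(-15)) = 9*(-6*(-1/15)) = 9*(⅖) = 18/5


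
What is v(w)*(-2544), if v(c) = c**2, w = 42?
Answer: -4487616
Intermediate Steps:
v(w)*(-2544) = 42**2*(-2544) = 1764*(-2544) = -4487616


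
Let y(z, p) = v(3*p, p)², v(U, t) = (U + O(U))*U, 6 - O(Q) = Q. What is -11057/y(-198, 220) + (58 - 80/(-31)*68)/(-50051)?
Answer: -130659251917/24331272609600 ≈ -0.0053700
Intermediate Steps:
O(Q) = 6 - Q
v(U, t) = 6*U (v(U, t) = (U + (6 - U))*U = 6*U)
y(z, p) = 324*p² (y(z, p) = (6*(3*p))² = (18*p)² = 324*p²)
-11057/y(-198, 220) + (58 - 80/(-31)*68)/(-50051) = -11057/(324*220²) + (58 - 80/(-31)*68)/(-50051) = -11057/(324*48400) + (58 - 80*(-1/31)*68)*(-1/50051) = -11057/15681600 + (58 + (80/31)*68)*(-1/50051) = -11057*1/15681600 + (58 + 5440/31)*(-1/50051) = -11057/15681600 + (7238/31)*(-1/50051) = -11057/15681600 - 7238/1551581 = -130659251917/24331272609600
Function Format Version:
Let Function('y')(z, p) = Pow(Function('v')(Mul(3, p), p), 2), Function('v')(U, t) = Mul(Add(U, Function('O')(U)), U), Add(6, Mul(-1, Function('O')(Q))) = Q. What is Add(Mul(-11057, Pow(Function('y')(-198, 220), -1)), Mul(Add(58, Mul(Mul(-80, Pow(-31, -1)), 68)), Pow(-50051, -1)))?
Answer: Rational(-130659251917, 24331272609600) ≈ -0.0053700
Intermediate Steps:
Function('O')(Q) = Add(6, Mul(-1, Q))
Function('v')(U, t) = Mul(6, U) (Function('v')(U, t) = Mul(Add(U, Add(6, Mul(-1, U))), U) = Mul(6, U))
Function('y')(z, p) = Mul(324, Pow(p, 2)) (Function('y')(z, p) = Pow(Mul(6, Mul(3, p)), 2) = Pow(Mul(18, p), 2) = Mul(324, Pow(p, 2)))
Add(Mul(-11057, Pow(Function('y')(-198, 220), -1)), Mul(Add(58, Mul(Mul(-80, Pow(-31, -1)), 68)), Pow(-50051, -1))) = Add(Mul(-11057, Pow(Mul(324, Pow(220, 2)), -1)), Mul(Add(58, Mul(Mul(-80, Pow(-31, -1)), 68)), Pow(-50051, -1))) = Add(Mul(-11057, Pow(Mul(324, 48400), -1)), Mul(Add(58, Mul(Mul(-80, Rational(-1, 31)), 68)), Rational(-1, 50051))) = Add(Mul(-11057, Pow(15681600, -1)), Mul(Add(58, Mul(Rational(80, 31), 68)), Rational(-1, 50051))) = Add(Mul(-11057, Rational(1, 15681600)), Mul(Add(58, Rational(5440, 31)), Rational(-1, 50051))) = Add(Rational(-11057, 15681600), Mul(Rational(7238, 31), Rational(-1, 50051))) = Add(Rational(-11057, 15681600), Rational(-7238, 1551581)) = Rational(-130659251917, 24331272609600)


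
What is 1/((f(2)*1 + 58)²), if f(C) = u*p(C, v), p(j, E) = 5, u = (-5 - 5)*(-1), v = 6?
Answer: 1/11664 ≈ 8.5734e-5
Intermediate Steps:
u = 10 (u = -10*(-1) = 10)
f(C) = 50 (f(C) = 10*5 = 50)
1/((f(2)*1 + 58)²) = 1/((50*1 + 58)²) = 1/((50 + 58)²) = 1/(108²) = 1/11664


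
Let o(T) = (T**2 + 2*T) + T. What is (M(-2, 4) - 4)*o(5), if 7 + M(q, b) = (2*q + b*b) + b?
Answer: 200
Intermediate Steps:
M(q, b) = -7 + b + b**2 + 2*q (M(q, b) = -7 + ((2*q + b*b) + b) = -7 + ((2*q + b**2) + b) = -7 + ((b**2 + 2*q) + b) = -7 + (b + b**2 + 2*q) = -7 + b + b**2 + 2*q)
o(T) = T**2 + 3*T
(M(-2, 4) - 4)*o(5) = ((-7 + 4 + 4**2 + 2*(-2)) - 4)*(5*(3 + 5)) = ((-7 + 4 + 16 - 4) - 4)*(5*8) = (9 - 4)*40 = 5*40 = 200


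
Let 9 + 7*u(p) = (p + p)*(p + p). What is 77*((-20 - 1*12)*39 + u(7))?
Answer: -94039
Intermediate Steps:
u(p) = -9/7 + 4*p²/7 (u(p) = -9/7 + ((p + p)*(p + p))/7 = -9/7 + ((2*p)*(2*p))/7 = -9/7 + (4*p²)/7 = -9/7 + 4*p²/7)
77*((-20 - 1*12)*39 + u(7)) = 77*((-20 - 1*12)*39 + (-9/7 + (4/7)*7²)) = 77*((-20 - 12)*39 + (-9/7 + (4/7)*49)) = 77*(-32*39 + (-9/7 + 28)) = 77*(-1248 + 187/7) = 77*(-8549/7) = -94039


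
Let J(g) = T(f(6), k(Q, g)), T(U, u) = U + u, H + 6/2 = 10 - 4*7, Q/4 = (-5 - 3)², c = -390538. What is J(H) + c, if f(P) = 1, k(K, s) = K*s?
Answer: -395913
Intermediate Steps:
Q = 256 (Q = 4*(-5 - 3)² = 4*(-8)² = 4*64 = 256)
H = -21 (H = -3 + (10 - 4*7) = -3 + (10 - 28) = -3 - 18 = -21)
J(g) = 1 + 256*g
J(H) + c = (1 + 256*(-21)) - 390538 = (1 - 5376) - 390538 = -5375 - 390538 = -395913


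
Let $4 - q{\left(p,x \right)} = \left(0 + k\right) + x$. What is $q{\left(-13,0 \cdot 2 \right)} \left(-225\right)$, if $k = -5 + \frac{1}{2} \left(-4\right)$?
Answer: $-2475$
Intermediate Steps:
$k = -7$ ($k = -5 + \frac{1}{2} \left(-4\right) = -5 - 2 = -7$)
$q{\left(p,x \right)} = 11 - x$ ($q{\left(p,x \right)} = 4 - \left(\left(0 - 7\right) + x\right) = 4 - \left(-7 + x\right) = 11 - x$)
$q{\left(-13,0 \cdot 2 \right)} \left(-225\right) = \left(11 - 0 \cdot 2\right) \left(-225\right) = \left(11 - 0\right) \left(-225\right) = \left(11 + 0\right) \left(-225\right) = 11 \left(-225\right) = -2475$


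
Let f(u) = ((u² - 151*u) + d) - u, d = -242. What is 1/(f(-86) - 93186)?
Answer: -1/72960 ≈ -1.3706e-5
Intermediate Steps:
f(u) = -242 + u² - 152*u (f(u) = ((u² - 151*u) - 242) - u = (-242 + u² - 151*u) - u = -242 + u² - 152*u)
1/(f(-86) - 93186) = 1/((-242 + (-86)² - 152*(-86)) - 93186) = 1/((-242 + 7396 + 13072) - 93186) = 1/(20226 - 93186) = 1/(-72960) = -1/72960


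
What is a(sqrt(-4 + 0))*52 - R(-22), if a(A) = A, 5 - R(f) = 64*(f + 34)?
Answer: 763 + 104*I ≈ 763.0 + 104.0*I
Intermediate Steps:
R(f) = -2171 - 64*f (R(f) = 5 - 64*(f + 34) = 5 - 64*(34 + f) = 5 - (2176 + 64*f) = 5 + (-2176 - 64*f) = -2171 - 64*f)
a(sqrt(-4 + 0))*52 - R(-22) = sqrt(-4 + 0)*52 - (-2171 - 64*(-22)) = sqrt(-4)*52 - (-2171 + 1408) = (2*I)*52 - 1*(-763) = 104*I + 763 = 763 + 104*I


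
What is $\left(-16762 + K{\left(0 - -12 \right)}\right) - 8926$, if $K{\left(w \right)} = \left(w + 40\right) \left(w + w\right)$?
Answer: $-24440$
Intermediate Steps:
$K{\left(w \right)} = 2 w \left(40 + w\right)$ ($K{\left(w \right)} = \left(40 + w\right) 2 w = 2 w \left(40 + w\right)$)
$\left(-16762 + K{\left(0 - -12 \right)}\right) - 8926 = \left(-16762 + 2 \left(0 - -12\right) \left(40 + \left(0 - -12\right)\right)\right) - 8926 = \left(-16762 + 2 \left(0 + 12\right) \left(40 + \left(0 + 12\right)\right)\right) - 8926 = \left(-16762 + 2 \cdot 12 \left(40 + 12\right)\right) - 8926 = \left(-16762 + 2 \cdot 12 \cdot 52\right) - 8926 = \left(-16762 + 1248\right) - 8926 = -15514 - 8926 = -24440$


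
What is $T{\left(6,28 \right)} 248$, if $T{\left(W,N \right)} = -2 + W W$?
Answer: $8432$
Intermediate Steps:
$T{\left(W,N \right)} = -2 + W^{2}$
$T{\left(6,28 \right)} 248 = \left(-2 + 6^{2}\right) 248 = \left(-2 + 36\right) 248 = 34 \cdot 248 = 8432$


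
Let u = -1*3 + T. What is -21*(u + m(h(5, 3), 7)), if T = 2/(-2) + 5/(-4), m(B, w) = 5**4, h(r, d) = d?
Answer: -52059/4 ≈ -13015.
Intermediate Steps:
m(B, w) = 625
T = -9/4 (T = 2*(-1/2) + 5*(-1/4) = -1 - 5/4 = -9/4 ≈ -2.2500)
u = -21/4 (u = -1*3 - 9/4 = -3 - 9/4 = -21/4 ≈ -5.2500)
-21*(u + m(h(5, 3), 7)) = -21*(-21/4 + 625) = -21*2479/4 = -52059/4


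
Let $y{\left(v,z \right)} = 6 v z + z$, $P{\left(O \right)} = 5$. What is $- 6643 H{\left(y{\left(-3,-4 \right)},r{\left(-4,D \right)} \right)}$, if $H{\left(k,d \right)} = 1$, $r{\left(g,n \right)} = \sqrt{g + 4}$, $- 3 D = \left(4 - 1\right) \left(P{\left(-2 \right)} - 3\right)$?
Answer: $-6643$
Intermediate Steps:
$D = -2$ ($D = - \frac{\left(4 - 1\right) \left(5 - 3\right)}{3} = - \frac{3 \cdot 2}{3} = \left(- \frac{1}{3}\right) 6 = -2$)
$y{\left(v,z \right)} = z + 6 v z$ ($y{\left(v,z \right)} = 6 v z + z = z + 6 v z$)
$r{\left(g,n \right)} = \sqrt{4 + g}$
$- 6643 H{\left(y{\left(-3,-4 \right)},r{\left(-4,D \right)} \right)} = \left(-6643\right) 1 = -6643$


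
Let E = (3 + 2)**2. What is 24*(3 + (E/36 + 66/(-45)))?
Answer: 802/15 ≈ 53.467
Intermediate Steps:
E = 25 (E = 5**2 = 25)
24*(3 + (E/36 + 66/(-45))) = 24*(3 + (25/36 + 66/(-45))) = 24*(3 + (25*(1/36) + 66*(-1/45))) = 24*(3 + (25/36 - 22/15)) = 24*(3 - 139/180) = 24*(401/180) = 802/15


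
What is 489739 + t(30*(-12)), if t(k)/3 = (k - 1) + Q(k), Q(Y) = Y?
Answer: 487576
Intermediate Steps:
t(k) = -3 + 6*k (t(k) = 3*((k - 1) + k) = 3*((-1 + k) + k) = 3*(-1 + 2*k) = -3 + 6*k)
489739 + t(30*(-12)) = 489739 + (-3 + 6*(30*(-12))) = 489739 + (-3 + 6*(-360)) = 489739 + (-3 - 2160) = 489739 - 2163 = 487576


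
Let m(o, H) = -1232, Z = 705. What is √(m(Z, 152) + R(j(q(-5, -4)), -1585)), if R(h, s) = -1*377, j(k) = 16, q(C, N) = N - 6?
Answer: I*√1609 ≈ 40.112*I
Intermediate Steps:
q(C, N) = -6 + N
R(h, s) = -377
√(m(Z, 152) + R(j(q(-5, -4)), -1585)) = √(-1232 - 377) = √(-1609) = I*√1609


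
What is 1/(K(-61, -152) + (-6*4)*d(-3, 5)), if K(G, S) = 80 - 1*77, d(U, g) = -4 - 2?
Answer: 1/147 ≈ 0.0068027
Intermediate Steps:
d(U, g) = -6
K(G, S) = 3 (K(G, S) = 80 - 77 = 3)
1/(K(-61, -152) + (-6*4)*d(-3, 5)) = 1/(3 - 6*4*(-6)) = 1/(3 - 24*(-6)) = 1/(3 + 144) = 1/147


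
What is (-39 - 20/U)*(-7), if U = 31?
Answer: 8603/31 ≈ 277.52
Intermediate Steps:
(-39 - 20/U)*(-7) = (-39 - 20/31)*(-7) = -1229/31*(-7) = 8603/31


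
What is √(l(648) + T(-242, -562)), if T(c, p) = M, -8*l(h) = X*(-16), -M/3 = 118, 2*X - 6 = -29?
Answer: I*√377 ≈ 19.417*I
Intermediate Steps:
X = -23/2 (X = 3 + (½)*(-29) = 3 - 29/2 = -23/2 ≈ -11.500)
M = -354 (M = -3*118 = -354)
l(h) = -23 (l(h) = -(-23)*(-16)/16 = -⅛*184 = -23)
T(c, p) = -354
√(l(648) + T(-242, -562)) = √(-23 - 354) = √(-377) = I*√377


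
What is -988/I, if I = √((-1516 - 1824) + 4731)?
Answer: -76*√1391/107 ≈ -26.491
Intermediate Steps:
I = √1391 (I = √(-3340 + 4731) = √1391 ≈ 37.296)
-988/I = -988*√1391/1391 = -76*√1391/107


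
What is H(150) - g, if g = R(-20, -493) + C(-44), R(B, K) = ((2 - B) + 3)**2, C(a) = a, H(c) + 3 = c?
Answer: -434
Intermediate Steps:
H(c) = -3 + c
R(B, K) = (5 - B)**2
g = 581 (g = (-5 - 20)**2 - 44 = (-25)**2 - 44 = 625 - 44 = 581)
H(150) - g = (-3 + 150) - 1*581 = 147 - 581 = -434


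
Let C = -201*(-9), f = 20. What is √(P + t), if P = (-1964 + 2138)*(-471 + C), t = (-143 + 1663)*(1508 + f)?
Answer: 2*√638843 ≈ 1598.6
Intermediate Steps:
t = 2322560 (t = (-143 + 1663)*(1508 + 20) = 1520*1528 = 2322560)
C = 1809
P = 232812 (P = (-1964 + 2138)*(-471 + 1809) = 174*1338 = 232812)
√(P + t) = √(232812 + 2322560) = √2555372 = 2*√638843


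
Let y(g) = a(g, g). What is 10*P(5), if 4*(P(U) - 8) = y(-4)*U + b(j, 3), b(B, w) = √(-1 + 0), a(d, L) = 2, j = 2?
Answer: 105 + 5*I/2 ≈ 105.0 + 2.5*I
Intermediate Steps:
b(B, w) = I (b(B, w) = √(-1) = I)
y(g) = 2
P(U) = 8 + U/2 + I/4 (P(U) = 8 + (2*U + I)/4 = 8 + (I + 2*U)/4 = 8 + (U/2 + I/4) = 8 + U/2 + I/4)
10*P(5) = 10*(8 + (½)*5 + I/4) = 10*(8 + 5/2 + I/4) = 10*(21/2 + I/4) = 105 + 5*I/2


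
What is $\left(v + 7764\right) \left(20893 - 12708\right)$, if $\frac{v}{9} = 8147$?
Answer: $663697095$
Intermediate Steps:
$v = 73323$ ($v = 9 \cdot 8147 = 73323$)
$\left(v + 7764\right) \left(20893 - 12708\right) = \left(73323 + 7764\right) \left(20893 - 12708\right) = 81087 \cdot 8185 = 663697095$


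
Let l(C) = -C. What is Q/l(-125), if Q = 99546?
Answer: 99546/125 ≈ 796.37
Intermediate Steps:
Q/l(-125) = 99546/((-1*(-125))) = 99546/125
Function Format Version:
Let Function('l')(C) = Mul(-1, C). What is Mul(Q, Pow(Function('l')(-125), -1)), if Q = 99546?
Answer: Rational(99546, 125) ≈ 796.37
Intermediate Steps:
Mul(Q, Pow(Function('l')(-125), -1)) = Mul(99546, Pow(Mul(-1, -125), -1)) = Mul(99546, Pow(125, -1)) = Mul(99546, Rational(1, 125)) = Rational(99546, 125)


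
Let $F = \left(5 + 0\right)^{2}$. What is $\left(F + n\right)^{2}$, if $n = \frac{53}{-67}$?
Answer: $\frac{2630884}{4489} \approx 586.07$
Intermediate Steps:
$n = - \frac{53}{67}$ ($n = 53 \left(- \frac{1}{67}\right) = - \frac{53}{67} \approx -0.79105$)
$F = 25$ ($F = 5^{2} = 25$)
$\left(F + n\right)^{2} = \left(25 - \frac{53}{67}\right)^{2} = \left(\frac{1622}{67}\right)^{2} = \frac{2630884}{4489}$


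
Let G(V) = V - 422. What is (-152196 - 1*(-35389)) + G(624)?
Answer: -116605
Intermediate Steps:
G(V) = -422 + V
(-152196 - 1*(-35389)) + G(624) = (-152196 - 1*(-35389)) + (-422 + 624) = (-152196 + 35389) + 202 = -116807 + 202 = -116605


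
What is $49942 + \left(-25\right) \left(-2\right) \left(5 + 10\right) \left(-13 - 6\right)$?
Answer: $35692$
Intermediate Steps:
$49942 + \left(-25\right) \left(-2\right) \left(5 + 10\right) \left(-13 - 6\right) = 49942 + 50 \cdot 15 \left(-19\right) = 49942 + 50 \left(-285\right) = 49942 - 14250 = 35692$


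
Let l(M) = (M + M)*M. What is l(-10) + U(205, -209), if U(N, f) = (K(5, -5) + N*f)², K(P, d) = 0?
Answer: 1835694225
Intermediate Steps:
l(M) = 2*M² (l(M) = (2*M)*M = 2*M²)
U(N, f) = N²*f² (U(N, f) = (0 + N*f)² = (N*f)² = N²*f²)
l(-10) + U(205, -209) = 2*(-10)² + 205²*(-209)² = 2*100 + 42025*43681 = 200 + 1835694025 = 1835694225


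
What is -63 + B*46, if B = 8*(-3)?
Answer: -1167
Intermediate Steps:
B = -24
-63 + B*46 = -63 - 24*46 = -63 - 1104 = -1167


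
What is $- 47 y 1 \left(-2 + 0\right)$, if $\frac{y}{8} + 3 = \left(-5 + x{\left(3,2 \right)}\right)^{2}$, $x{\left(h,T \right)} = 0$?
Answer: $16544$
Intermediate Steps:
$y = 176$ ($y = -24 + 8 \left(-5 + 0\right)^{2} = -24 + 8 \left(-5\right)^{2} = -24 + 8 \cdot 25 = -24 + 200 = 176$)
$- 47 y 1 \left(-2 + 0\right) = \left(-47\right) 176 \cdot 1 \left(-2 + 0\right) = - 8272 \cdot 1 \left(-2\right) = \left(-8272\right) \left(-2\right) = 16544$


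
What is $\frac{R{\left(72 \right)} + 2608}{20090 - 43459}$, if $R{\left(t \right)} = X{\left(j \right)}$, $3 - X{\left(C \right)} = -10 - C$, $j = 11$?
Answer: $- \frac{2632}{23369} \approx -0.11263$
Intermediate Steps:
$X{\left(C \right)} = 13 + C$ ($X{\left(C \right)} = 3 - \left(-10 - C\right) = 3 + \left(10 + C\right) = 13 + C$)
$R{\left(t \right)} = 24$ ($R{\left(t \right)} = 13 + 11 = 24$)
$\frac{R{\left(72 \right)} + 2608}{20090 - 43459} = \frac{24 + 2608}{20090 - 43459} = \frac{2632}{-23369} = 2632 \left(- \frac{1}{23369}\right) = - \frac{2632}{23369}$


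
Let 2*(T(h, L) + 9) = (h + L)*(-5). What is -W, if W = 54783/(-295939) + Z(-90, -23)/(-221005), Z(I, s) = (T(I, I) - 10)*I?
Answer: 125568621/13080799739 ≈ 0.0095995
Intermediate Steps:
T(h, L) = -9 - 5*L/2 - 5*h/2 (T(h, L) = -9 + ((h + L)*(-5))/2 = -9 + ((L + h)*(-5))/2 = -9 + (-5*L - 5*h)/2 = -9 + (-5*L/2 - 5*h/2) = -9 - 5*L/2 - 5*h/2)
Z(I, s) = I*(-19 - 5*I) (Z(I, s) = ((-9 - 5*I/2 - 5*I/2) - 10)*I = ((-9 - 5*I) - 10)*I = (-19 - 5*I)*I = I*(-19 - 5*I))
W = -125568621/13080799739 (W = 54783/(-295939) - 1*(-90)*(19 + 5*(-90))/(-221005) = 54783*(-1/295939) - 1*(-90)*(19 - 450)*(-1/221005) = -54783/295939 - 1*(-90)*(-431)*(-1/221005) = -54783/295939 - 38790*(-1/221005) = -54783/295939 + 7758/44201 = -125568621/13080799739 ≈ -0.0095995)
-W = -1*(-125568621/13080799739) = 125568621/13080799739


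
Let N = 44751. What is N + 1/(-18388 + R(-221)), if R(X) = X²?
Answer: 1362802204/30453 ≈ 44751.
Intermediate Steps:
N + 1/(-18388 + R(-221)) = 44751 + 1/(-18388 + (-221)²) = 44751 + 1/(-18388 + 48841) = 44751 + 1/30453 = 1362802204/30453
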